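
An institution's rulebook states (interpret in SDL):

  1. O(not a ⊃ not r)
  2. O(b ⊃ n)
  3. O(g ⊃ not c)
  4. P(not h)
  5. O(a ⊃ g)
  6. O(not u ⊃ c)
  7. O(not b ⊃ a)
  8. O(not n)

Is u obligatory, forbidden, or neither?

Obligatory

Premise 8 gives O(not n).
The contrapositive of premise 2 (O(b ⊃ n)) is O(not n ⊃ not b), and O(not n) is already established, so O(not b).
Premise 7 is O(not b ⊃ a); since O(not b), deontic closure gives O(a).
Applying K to premise 5 (O(a ⊃ g)) and O(a) yields O(g).
From O(g) and premise 3, O(g ⊃ not c), we obtain O(not c).
Premise 6, O(not u ⊃ c), contraposes to O(not c ⊃ u); with O(not c) we get O(u).
Premises 1, 4 do not contribute to this derivation.
Hence u is obligatory.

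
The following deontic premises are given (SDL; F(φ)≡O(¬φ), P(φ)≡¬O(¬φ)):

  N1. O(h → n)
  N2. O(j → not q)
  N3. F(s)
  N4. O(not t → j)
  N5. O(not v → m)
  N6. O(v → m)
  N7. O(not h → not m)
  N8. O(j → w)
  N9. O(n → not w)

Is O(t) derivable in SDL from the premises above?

Premises 5 and 6 are O(not v → m) and O(v → m); every ideal world satisfies not v or v, so in either case m holds — hence O(m).
Premise 7 is O(not h → not m); contrapositively O(m → h). Since O(m) holds, K gives O(h).
From O(h) and premise 1, O(h → n), we obtain O(n).
Premise 9 is O(n → not w); since O(n), deontic closure gives O(not w).
Premise 8 is O(j → w); contrapositively O(not w → not j). Since O(not w) holds, K gives O(not j).
Premise 4, O(not t → j), contraposes to O(not j → t); with O(not j) we get O(t).
Premises 2, 3 do not contribute to this derivation.
So O(t) follows.

Yes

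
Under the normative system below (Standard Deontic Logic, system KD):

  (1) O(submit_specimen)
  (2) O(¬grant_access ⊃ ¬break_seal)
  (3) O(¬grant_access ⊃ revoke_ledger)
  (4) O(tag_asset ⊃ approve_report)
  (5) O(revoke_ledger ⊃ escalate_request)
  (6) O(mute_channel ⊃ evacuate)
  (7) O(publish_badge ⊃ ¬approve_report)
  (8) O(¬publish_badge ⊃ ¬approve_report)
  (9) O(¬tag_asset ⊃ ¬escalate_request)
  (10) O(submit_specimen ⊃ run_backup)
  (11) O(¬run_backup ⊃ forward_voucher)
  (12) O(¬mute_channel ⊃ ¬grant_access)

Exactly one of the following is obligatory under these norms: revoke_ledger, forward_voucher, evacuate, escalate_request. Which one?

evacuate

Premises 7 and 8 cover both cases: O(publish_badge ⊃ ¬approve_report) and O(¬publish_badge ⊃ ¬approve_report). Since publish_badge ∨ ¬publish_badge is a tautology, O(¬approve_report) follows.
Premise 4 is O(tag_asset ⊃ approve_report); contrapositively O(¬approve_report ⊃ ¬tag_asset). Since O(¬approve_report) holds, K gives O(¬tag_asset).
From O(¬tag_asset) and premise 9, O(¬tag_asset ⊃ ¬escalate_request), we obtain O(¬escalate_request).
Premise 5 is O(revoke_ledger ⊃ escalate_request); contrapositively O(¬escalate_request ⊃ ¬revoke_ledger). Since O(¬escalate_request) holds, K gives O(¬revoke_ledger).
The contrapositive of premise 3 (O(¬grant_access ⊃ revoke_ledger)) is O(¬revoke_ledger ⊃ grant_access), and O(¬revoke_ledger) is already established, so O(grant_access).
Premise 12 is O(¬mute_channel ⊃ ¬grant_access); contrapositively O(grant_access ⊃ mute_channel). Since O(grant_access) holds, K gives O(mute_channel).
With premise 6, O(mute_channel ⊃ evacuate), the K-axiom yields O(evacuate).
So O(evacuate) holds — evacuate is obligatory. None of the other listed options is made obligatory by any chain of premises.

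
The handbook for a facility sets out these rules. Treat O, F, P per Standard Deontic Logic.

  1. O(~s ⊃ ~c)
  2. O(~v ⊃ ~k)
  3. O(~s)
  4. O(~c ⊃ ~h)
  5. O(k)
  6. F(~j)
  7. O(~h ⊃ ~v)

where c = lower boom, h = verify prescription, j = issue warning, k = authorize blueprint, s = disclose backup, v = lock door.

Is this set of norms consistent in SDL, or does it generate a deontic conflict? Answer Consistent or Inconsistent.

Inconsistent

Premise 5 gives O(k).
Premise 2 is O(~v ⊃ ~k); contrapositively O(k ⊃ v). Since O(k) holds, K gives O(v).
The contrapositive of premise 7 (O(~h ⊃ ~v)) is O(v ⊃ h), and O(v) is already established, so O(h).
The contrapositive of premise 4 (O(~c ⊃ ~h)) is O(h ⊃ c), and O(h) is already established, so O(c).
Premise 1, O(~s ⊃ ~c), contraposes to O(c ⊃ s); with O(c) we get O(s).
Yet premise 3 states O(~s).
We now have both O(s) and O(~s) — s is simultaneously obligatory and forbidden, violating the D-axiom.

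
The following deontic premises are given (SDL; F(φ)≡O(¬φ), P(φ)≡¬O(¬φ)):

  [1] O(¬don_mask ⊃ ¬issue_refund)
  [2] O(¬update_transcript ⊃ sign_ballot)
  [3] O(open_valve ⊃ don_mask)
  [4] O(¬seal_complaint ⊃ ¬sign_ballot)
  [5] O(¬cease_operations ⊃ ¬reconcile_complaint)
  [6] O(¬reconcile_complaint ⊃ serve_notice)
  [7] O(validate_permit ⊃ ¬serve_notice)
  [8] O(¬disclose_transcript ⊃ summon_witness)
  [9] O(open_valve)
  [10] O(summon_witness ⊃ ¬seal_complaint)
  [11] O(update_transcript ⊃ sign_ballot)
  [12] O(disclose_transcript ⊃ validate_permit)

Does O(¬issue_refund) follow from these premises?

Premise 1 is O(¬don_mask ⊃ ¬issue_refund), but O(¬don_mask) is not derivable from the premises, so it does not yield O(¬issue_refund).
No other premise forces O(¬issue_refund). An ideal world satisfying every premise can still have ¬issue_refund false, so O(¬issue_refund) is not derivable.

No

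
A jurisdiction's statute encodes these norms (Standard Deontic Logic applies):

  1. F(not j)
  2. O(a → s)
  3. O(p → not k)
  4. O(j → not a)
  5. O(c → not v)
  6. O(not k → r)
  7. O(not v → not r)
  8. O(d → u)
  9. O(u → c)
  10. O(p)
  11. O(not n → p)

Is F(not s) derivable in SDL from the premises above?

No

Premise 2 is O(a → s), but O(a) is not derivable from the premises, so it does not yield O(s).
No other premise forces O(s). An ideal world satisfying every premise can still have not s true, so F(not s) is not derivable.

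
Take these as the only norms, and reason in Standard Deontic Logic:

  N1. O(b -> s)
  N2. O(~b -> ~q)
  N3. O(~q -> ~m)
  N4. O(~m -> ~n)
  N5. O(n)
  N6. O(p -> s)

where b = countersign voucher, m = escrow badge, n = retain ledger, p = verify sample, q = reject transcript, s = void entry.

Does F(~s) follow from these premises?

Premise 5 states O(n) outright.
The contrapositive of premise 4 (O(~m -> ~n)) is O(n -> m), and O(n) is already established, so O(m).
Premise 3, O(~q -> ~m), contraposes to O(m -> q); with O(m) we get O(q).
Premise 2 is O(~b -> ~q); contrapositively O(q -> b). Since O(q) holds, K gives O(b).
Applying K to premise 1 (O(b -> s)) and O(b) yields O(s).
Premise 6 does not contribute to this derivation.
So O(s) holds, i.e. F(~s). The claim follows.

Yes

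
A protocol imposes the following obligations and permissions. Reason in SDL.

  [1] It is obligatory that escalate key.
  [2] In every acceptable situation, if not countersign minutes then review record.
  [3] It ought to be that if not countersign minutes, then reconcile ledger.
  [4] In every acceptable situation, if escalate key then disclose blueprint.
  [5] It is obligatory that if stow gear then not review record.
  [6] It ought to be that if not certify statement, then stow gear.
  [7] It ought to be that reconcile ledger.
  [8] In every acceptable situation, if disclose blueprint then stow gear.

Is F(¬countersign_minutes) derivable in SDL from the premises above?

From premise 1 we have O(escalate_key).
From O(escalate_key) and premise 4, O(escalate_key → disclose_blueprint), we obtain O(disclose_blueprint).
Premise 8 is O(disclose_blueprint → stow_gear); since O(disclose_blueprint), deontic closure gives O(stow_gear).
Premise 5 is O(stow_gear → ¬review_record); since O(stow_gear), deontic closure gives O(¬review_record).
Premise 2, O(¬countersign_minutes → review_record), contraposes to O(¬review_record → countersign_minutes); with O(¬review_record) we get O(countersign_minutes).
Premises 3, 6, 7 do not contribute to this derivation.
So O(countersign_minutes) holds, i.e. F(¬countersign_minutes). The claim follows.

Yes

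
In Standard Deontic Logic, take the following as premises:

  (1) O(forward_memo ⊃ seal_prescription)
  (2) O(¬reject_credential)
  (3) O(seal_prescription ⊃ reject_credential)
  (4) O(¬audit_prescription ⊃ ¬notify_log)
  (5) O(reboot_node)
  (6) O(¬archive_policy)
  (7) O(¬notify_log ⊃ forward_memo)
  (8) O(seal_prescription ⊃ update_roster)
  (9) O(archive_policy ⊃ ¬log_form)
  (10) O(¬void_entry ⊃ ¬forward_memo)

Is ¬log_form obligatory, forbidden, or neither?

Neither

Premise 9 is O(archive_policy ⊃ ¬log_form), but O(archive_policy) is not derivable from the premises, so it does not yield O(¬log_form).
No premise or chain of K-axiom applications forces O(¬log_form), and none forces O(log_form). So ¬log_form is neither obligatory nor forbidden under these norms.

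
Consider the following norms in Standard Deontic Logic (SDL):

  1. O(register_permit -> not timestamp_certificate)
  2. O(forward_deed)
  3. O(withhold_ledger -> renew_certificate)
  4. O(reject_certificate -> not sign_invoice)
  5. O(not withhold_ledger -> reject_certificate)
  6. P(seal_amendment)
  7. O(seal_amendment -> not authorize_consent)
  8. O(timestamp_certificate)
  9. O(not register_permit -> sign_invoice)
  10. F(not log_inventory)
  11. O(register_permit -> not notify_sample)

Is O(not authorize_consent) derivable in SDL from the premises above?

No

Premise 7 is O(seal_amendment -> not authorize_consent), but O(seal_amendment) is not derivable from the premises (the permission P(seal_amendment) asserts only not O(not seal_amendment), not O(seal_amendment)), so it does not yield O(not authorize_consent).
No other premise forces O(not authorize_consent). An ideal world satisfying every premise can still have not authorize_consent false, so O(not authorize_consent) is not derivable.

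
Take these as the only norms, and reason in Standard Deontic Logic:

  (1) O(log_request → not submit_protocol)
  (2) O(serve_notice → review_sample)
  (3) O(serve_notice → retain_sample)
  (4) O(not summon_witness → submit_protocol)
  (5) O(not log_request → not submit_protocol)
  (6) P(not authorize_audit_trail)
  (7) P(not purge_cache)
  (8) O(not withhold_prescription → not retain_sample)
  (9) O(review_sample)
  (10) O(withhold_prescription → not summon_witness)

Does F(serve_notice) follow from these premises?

Yes

By case analysis on log_request: premise 1 gives O(log_request → not submit_protocol) and premise 5 gives O(not log_request → not submit_protocol), so O(not submit_protocol) either way.
The contrapositive of premise 4 (O(not summon_witness → submit_protocol)) is O(not submit_protocol → summon_witness), and O(not submit_protocol) is already established, so O(summon_witness).
The contrapositive of premise 10 (O(withhold_prescription → not summon_witness)) is O(summon_witness → not withhold_prescription), and O(summon_witness) is already established, so O(not withhold_prescription).
Premise 8 is O(not withhold_prescription → not retain_sample); since O(not withhold_prescription), deontic closure gives O(not retain_sample).
The contrapositive of premise 3 (O(serve_notice → retain_sample)) is O(not retain_sample → not serve_notice), and O(not retain_sample) is already established, so O(not serve_notice).
Premises 2, 6, 7, 9 do not contribute to this derivation.
So O(not serve_notice) holds, i.e. F(serve_notice). The claim follows.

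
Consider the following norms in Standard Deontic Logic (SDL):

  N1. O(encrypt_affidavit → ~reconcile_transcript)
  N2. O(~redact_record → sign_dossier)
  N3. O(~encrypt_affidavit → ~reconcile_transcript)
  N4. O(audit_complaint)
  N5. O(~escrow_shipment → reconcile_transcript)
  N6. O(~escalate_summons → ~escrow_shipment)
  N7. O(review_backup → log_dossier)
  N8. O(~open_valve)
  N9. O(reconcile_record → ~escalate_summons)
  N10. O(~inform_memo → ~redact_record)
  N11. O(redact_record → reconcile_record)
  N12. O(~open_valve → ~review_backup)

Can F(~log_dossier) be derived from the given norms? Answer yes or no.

Premise 7 is O(review_backup → log_dossier), but O(review_backup) is not derivable from the premises, so it does not yield O(log_dossier).
No other premise forces O(log_dossier). An ideal world satisfying every premise can still have ~log_dossier true, so F(~log_dossier) is not derivable.

No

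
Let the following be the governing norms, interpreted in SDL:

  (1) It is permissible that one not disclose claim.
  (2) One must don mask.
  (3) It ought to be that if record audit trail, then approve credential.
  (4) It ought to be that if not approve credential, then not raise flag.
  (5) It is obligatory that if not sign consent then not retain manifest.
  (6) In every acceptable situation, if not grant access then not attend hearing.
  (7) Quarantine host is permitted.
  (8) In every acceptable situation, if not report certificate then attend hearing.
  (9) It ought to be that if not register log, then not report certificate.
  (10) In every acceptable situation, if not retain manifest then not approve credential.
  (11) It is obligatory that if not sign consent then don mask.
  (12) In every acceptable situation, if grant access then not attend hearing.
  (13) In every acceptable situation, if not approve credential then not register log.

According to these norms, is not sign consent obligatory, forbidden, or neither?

By case analysis on grant_access: premise 12 gives O(grant_access → ¬attend_hearing) and premise 6 gives O(¬grant_access → ¬attend_hearing), so O(¬attend_hearing) either way.
Premise 8 is O(¬report_certificate → attend_hearing); contrapositively O(¬attend_hearing → report_certificate). Since O(¬attend_hearing) holds, K gives O(report_certificate).
Premise 9, O(¬register_log → ¬report_certificate), contraposes to O(report_certificate → register_log); with O(report_certificate) we get O(register_log).
Premise 13, O(¬approve_credential → ¬register_log), contraposes to O(register_log → approve_credential); with O(register_log) we get O(approve_credential).
Premise 10, O(¬retain_manifest → ¬approve_credential), contraposes to O(approve_credential → retain_manifest); with O(approve_credential) we get O(retain_manifest).
Premise 5, O(¬sign_consent → ¬retain_manifest), contraposes to O(retain_manifest → sign_consent); with O(retain_manifest) we get O(sign_consent).
Premises 1, 2, 3, 4, 7, 11 do not contribute to this derivation.
Thus O(sign_consent), which is F(¬sign_consent): ¬sign_consent is forbidden.

Forbidden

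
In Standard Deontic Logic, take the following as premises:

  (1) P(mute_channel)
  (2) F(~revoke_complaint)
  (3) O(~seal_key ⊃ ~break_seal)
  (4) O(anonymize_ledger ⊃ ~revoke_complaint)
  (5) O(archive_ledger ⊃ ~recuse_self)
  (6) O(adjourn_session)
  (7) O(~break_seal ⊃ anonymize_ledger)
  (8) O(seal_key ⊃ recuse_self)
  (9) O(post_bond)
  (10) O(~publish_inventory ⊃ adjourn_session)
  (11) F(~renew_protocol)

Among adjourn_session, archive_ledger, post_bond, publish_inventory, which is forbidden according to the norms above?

Premise 2 is F(~revoke_complaint), i.e. O(revoke_complaint).
Premise 4 is O(anonymize_ledger ⊃ ~revoke_complaint); contrapositively O(revoke_complaint ⊃ ~anonymize_ledger). Since O(revoke_complaint) holds, K gives O(~anonymize_ledger).
The contrapositive of premise 7 (O(~break_seal ⊃ anonymize_ledger)) is O(~anonymize_ledger ⊃ break_seal), and O(~anonymize_ledger) is already established, so O(break_seal).
Premise 3 is O(~seal_key ⊃ ~break_seal); contrapositively O(break_seal ⊃ seal_key). Since O(break_seal) holds, K gives O(seal_key).
From O(seal_key) and premise 8, O(seal_key ⊃ recuse_self), we obtain O(recuse_self).
The contrapositive of premise 5 (O(archive_ledger ⊃ ~recuse_self)) is O(recuse_self ⊃ ~archive_ledger), and O(recuse_self) is already established, so O(~archive_ledger).
So O(~archive_ledger) holds, i.e. archive_ledger is forbidden. None of the other listed options is forbidden under the premises.

archive_ledger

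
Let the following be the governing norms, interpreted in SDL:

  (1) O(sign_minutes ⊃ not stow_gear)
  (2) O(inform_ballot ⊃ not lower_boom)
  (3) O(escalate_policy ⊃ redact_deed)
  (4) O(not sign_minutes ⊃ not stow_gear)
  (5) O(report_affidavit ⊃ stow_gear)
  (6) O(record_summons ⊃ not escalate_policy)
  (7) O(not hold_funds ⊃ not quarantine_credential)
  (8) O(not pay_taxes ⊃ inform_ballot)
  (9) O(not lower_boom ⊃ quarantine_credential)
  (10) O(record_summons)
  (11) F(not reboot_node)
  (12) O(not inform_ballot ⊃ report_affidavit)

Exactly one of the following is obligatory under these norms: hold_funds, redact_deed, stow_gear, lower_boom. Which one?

Premises 1 and 4 cover both cases: O(sign_minutes ⊃ not stow_gear) and O(not sign_minutes ⊃ not stow_gear). Since sign_minutes ∨ not sign_minutes is a tautology, O(not stow_gear) follows.
Premise 5, O(report_affidavit ⊃ stow_gear), contraposes to O(not stow_gear ⊃ not report_affidavit); with O(not stow_gear) we get O(not report_affidavit).
Premise 12 is O(not inform_ballot ⊃ report_affidavit); contrapositively O(not report_affidavit ⊃ inform_ballot). Since O(not report_affidavit) holds, K gives O(inform_ballot).
With premise 2, O(inform_ballot ⊃ not lower_boom), the K-axiom yields O(not lower_boom).
Premise 9 is O(not lower_boom ⊃ quarantine_credential); since O(not lower_boom), deontic closure gives O(quarantine_credential).
The contrapositive of premise 7 (O(not hold_funds ⊃ not quarantine_credential)) is O(quarantine_credential ⊃ hold_funds), and O(quarantine_credential) is already established, so O(hold_funds).
So O(hold_funds) holds — hold_funds is obligatory. None of the other listed options is made obligatory by any chain of premises.

hold_funds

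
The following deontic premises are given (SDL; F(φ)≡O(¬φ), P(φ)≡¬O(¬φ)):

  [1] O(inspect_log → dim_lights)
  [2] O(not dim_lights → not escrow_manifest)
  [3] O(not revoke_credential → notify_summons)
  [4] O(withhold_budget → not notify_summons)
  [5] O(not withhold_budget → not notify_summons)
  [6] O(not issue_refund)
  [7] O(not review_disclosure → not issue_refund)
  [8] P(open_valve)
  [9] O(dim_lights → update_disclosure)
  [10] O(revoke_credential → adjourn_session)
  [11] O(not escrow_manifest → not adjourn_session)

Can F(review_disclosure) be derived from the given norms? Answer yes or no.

Premise 7 is O(not review_disclosure → not issue_refund); even if O(not issue_refund) held, inferring O(not review_disclosure) would be affirming the consequent — invalid.
No other premise forces O(not review_disclosure). An ideal world satisfying every premise can still have review_disclosure true, so F(review_disclosure) is not derivable.

No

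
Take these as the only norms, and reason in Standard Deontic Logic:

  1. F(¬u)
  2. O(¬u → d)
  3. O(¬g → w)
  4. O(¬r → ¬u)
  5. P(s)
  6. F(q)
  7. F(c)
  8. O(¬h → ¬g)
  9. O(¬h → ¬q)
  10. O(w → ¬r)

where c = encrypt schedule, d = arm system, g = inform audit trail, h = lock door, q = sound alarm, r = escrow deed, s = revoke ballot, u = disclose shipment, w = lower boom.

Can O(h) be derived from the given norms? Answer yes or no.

Premise 1 is F(¬u), i.e. O(u).
Premise 4 is O(¬r → ¬u); contrapositively O(u → r). Since O(u) holds, K gives O(r).
Premise 10, O(w → ¬r), contraposes to O(r → ¬w); with O(r) we get O(¬w).
Premise 3, O(¬g → w), contraposes to O(¬w → g); with O(¬w) we get O(g).
Premise 8 is O(¬h → ¬g); contrapositively O(g → h). Since O(g) holds, K gives O(h).
Premises 2, 5, 6, 7, 9 do not contribute to this derivation.
So O(h) follows.

Yes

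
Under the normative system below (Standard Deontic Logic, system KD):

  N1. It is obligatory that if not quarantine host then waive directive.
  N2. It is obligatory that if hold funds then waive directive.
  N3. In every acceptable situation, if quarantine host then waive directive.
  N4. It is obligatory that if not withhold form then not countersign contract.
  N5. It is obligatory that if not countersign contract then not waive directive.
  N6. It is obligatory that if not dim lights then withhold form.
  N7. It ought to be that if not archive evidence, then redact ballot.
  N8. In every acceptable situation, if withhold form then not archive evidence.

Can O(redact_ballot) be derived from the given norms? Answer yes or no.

Yes

Premises 3 and 1 cover both cases: O(quarantine_host → waive_directive) and O(¬quarantine_host → waive_directive). Since quarantine_host ∨ ¬quarantine_host is a tautology, O(waive_directive) follows.
The contrapositive of premise 5 (O(¬countersign_contract → ¬waive_directive)) is O(waive_directive → countersign_contract), and O(waive_directive) is already established, so O(countersign_contract).
Premise 4 is O(¬withhold_form → ¬countersign_contract); contrapositively O(countersign_contract → withhold_form). Since O(countersign_contract) holds, K gives O(withhold_form).
Applying K to premise 8 (O(withhold_form → ¬archive_evidence)) and O(withhold_form) yields O(¬archive_evidence).
Premise 7 is O(¬archive_evidence → redact_ballot); since O(¬archive_evidence), deontic closure gives O(redact_ballot).
Premises 2, 6 do not contribute to this derivation.
So O(redact_ballot) follows.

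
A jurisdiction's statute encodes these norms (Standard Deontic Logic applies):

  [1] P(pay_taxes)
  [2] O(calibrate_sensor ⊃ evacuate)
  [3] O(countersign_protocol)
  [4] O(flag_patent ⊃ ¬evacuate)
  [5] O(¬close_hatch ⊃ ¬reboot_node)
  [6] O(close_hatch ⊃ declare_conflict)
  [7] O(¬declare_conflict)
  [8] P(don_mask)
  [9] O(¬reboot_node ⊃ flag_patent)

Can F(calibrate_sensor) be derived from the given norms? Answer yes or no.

From premise 7 we have O(¬declare_conflict).
The contrapositive of premise 6 (O(close_hatch ⊃ declare_conflict)) is O(¬declare_conflict ⊃ ¬close_hatch), and O(¬declare_conflict) is already established, so O(¬close_hatch).
Premise 5 is O(¬close_hatch ⊃ ¬reboot_node); since O(¬close_hatch), deontic closure gives O(¬reboot_node).
Applying K to premise 9 (O(¬reboot_node ⊃ flag_patent)) and O(¬reboot_node) yields O(flag_patent).
Applying K to premise 4 (O(flag_patent ⊃ ¬evacuate)) and O(flag_patent) yields O(¬evacuate).
Premise 2, O(calibrate_sensor ⊃ evacuate), contraposes to O(¬evacuate ⊃ ¬calibrate_sensor); with O(¬evacuate) we get O(¬calibrate_sensor).
Premises 1, 3, 8 do not contribute to this derivation.
So O(¬calibrate_sensor) holds, i.e. F(calibrate_sensor). The claim follows.

Yes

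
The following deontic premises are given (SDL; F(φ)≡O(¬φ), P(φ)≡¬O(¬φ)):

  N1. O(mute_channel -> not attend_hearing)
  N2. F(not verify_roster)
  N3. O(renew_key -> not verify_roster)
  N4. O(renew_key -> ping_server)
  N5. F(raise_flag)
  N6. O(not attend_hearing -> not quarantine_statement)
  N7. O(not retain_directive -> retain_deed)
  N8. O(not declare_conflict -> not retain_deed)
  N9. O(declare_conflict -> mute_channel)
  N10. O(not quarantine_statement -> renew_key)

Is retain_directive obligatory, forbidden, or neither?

Obligatory

F(not verify_roster) at premise 2 means O(verify_roster).
The contrapositive of premise 3 (O(renew_key -> not verify_roster)) is O(verify_roster -> not renew_key), and O(verify_roster) is already established, so O(not renew_key).
Premise 10, O(not quarantine_statement -> renew_key), contraposes to O(not renew_key -> quarantine_statement); with O(not renew_key) we get O(quarantine_statement).
Premise 6 is O(not attend_hearing -> not quarantine_statement); contrapositively O(quarantine_statement -> attend_hearing). Since O(quarantine_statement) holds, K gives O(attend_hearing).
The contrapositive of premise 1 (O(mute_channel -> not attend_hearing)) is O(attend_hearing -> not mute_channel), and O(attend_hearing) is already established, so O(not mute_channel).
Premise 9 is O(declare_conflict -> mute_channel); contrapositively O(not mute_channel -> not declare_conflict). Since O(not mute_channel) holds, K gives O(not declare_conflict).
From O(not declare_conflict) and premise 8, O(not declare_conflict -> not retain_deed), we obtain O(not retain_deed).
The contrapositive of premise 7 (O(not retain_directive -> retain_deed)) is O(not retain_deed -> retain_directive), and O(not retain_deed) is already established, so O(retain_directive).
Premises 4, 5 do not contribute to this derivation.
Hence retain_directive is obligatory.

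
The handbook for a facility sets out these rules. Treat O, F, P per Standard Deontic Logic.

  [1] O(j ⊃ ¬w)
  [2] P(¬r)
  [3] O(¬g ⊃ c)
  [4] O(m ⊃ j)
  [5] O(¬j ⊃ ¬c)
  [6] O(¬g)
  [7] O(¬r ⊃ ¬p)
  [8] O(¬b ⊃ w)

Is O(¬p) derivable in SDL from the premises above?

No

Premise 7 is O(¬r ⊃ ¬p), but O(¬r) is not derivable from the premises (the permission P(¬r) asserts only ¬O(r), not O(¬r)), so it does not yield O(¬p).
No other premise forces O(¬p). An ideal world satisfying every premise can still have ¬p false, so O(¬p) is not derivable.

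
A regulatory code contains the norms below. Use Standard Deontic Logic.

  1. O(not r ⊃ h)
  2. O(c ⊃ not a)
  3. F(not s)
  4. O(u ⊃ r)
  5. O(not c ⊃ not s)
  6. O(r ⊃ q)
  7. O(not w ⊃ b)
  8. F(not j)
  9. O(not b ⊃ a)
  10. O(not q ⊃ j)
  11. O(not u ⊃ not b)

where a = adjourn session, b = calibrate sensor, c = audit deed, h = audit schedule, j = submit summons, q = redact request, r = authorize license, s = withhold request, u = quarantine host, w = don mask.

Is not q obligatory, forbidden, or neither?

F(not s) at premise 3 means O(s).
Premise 5 is O(not c ⊃ not s); contrapositively O(s ⊃ c). Since O(s) holds, K gives O(c).
Premise 2 is O(c ⊃ not a); since O(c), deontic closure gives O(not a).
Premise 9 is O(not b ⊃ a); contrapositively O(not a ⊃ b). Since O(not a) holds, K gives O(b).
Premise 11 is O(not u ⊃ not b); contrapositively O(b ⊃ u). Since O(b) holds, K gives O(u).
Applying K to premise 4 (O(u ⊃ r)) and O(u) yields O(r).
With premise 6, O(r ⊃ q), the K-axiom yields O(q).
Premises 1, 7, 8, 10 do not contribute to this derivation.
Thus O(q), which is F(not q): not q is forbidden.

Forbidden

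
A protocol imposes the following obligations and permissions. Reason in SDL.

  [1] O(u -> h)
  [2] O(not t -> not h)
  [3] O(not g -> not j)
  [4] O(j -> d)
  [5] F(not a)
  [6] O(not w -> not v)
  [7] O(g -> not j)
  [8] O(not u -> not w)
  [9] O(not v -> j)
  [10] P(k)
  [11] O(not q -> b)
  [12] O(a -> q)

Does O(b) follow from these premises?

No

Premise 11 is O(not q -> b), but O(not q) is not derivable from the premises, so it does not yield O(b).
No other premise forces O(b). An ideal world satisfying every premise can still have b false, so O(b) is not derivable.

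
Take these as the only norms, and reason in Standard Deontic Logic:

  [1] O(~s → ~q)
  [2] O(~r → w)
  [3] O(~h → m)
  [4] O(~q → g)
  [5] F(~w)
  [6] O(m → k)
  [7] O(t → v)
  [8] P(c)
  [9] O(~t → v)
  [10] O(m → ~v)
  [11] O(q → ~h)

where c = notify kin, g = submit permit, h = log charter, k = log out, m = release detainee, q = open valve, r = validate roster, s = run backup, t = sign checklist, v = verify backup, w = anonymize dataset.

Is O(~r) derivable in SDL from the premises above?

Premise 2 is O(~r → w); even if O(w) held, inferring O(~r) would be affirming the consequent — invalid.
No other premise forces O(~r). An ideal world satisfying every premise can still have ~r false, so O(~r) is not derivable.

No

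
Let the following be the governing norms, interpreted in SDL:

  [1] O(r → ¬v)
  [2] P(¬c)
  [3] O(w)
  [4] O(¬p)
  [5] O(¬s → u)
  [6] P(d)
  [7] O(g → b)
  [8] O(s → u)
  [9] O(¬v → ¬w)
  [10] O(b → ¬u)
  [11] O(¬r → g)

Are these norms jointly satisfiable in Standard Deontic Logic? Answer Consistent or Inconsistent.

Inconsistent

By case analysis on s: premise 8 gives O(s → u) and premise 5 gives O(¬s → u), so O(u) either way.
The contrapositive of premise 10 (O(b → ¬u)) is O(u → ¬b), and O(u) is already established, so O(¬b).
Premise 7, O(g → b), contraposes to O(¬b → ¬g); with O(¬b) we get O(¬g).
The contrapositive of premise 11 (O(¬r → g)) is O(¬g → r), and O(¬g) is already established, so O(r).
With premise 1, O(r → ¬v), the K-axiom yields O(¬v).
With premise 9, O(¬v → ¬w), the K-axiom yields O(¬w).
Yet premise 3 states O(w).
We now have both O(¬w) and O(w) — w is simultaneously obligatory and forbidden, violating the D-axiom.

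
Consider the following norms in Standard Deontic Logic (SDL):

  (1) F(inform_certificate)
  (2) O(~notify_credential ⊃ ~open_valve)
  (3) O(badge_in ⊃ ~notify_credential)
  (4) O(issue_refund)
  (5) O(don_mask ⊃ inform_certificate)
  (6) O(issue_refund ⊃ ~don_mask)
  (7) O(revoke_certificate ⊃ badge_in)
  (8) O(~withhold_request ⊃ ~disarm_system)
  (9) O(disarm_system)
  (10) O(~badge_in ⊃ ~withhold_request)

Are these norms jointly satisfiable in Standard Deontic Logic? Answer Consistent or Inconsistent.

Consistent

Premise 5 is O(don_mask ⊃ inform_certificate), but O(don_mask) is not derivable from the premises, so it does not yield O(inform_certificate).
So O(inform_certificate) is not derivable, and the apparent clash with O(~inform_certificate) does not arise.
A world satisfying every obligation exists (e.g. badge_in=true, disarm_system=true, don_mask=false, inform_certificate=false, issue_refund=true, notify_credential=false, open_valve=false, revoke_certificate=false, withhold_request=true); no atom is both obligatory and forbidden, so the set is consistent.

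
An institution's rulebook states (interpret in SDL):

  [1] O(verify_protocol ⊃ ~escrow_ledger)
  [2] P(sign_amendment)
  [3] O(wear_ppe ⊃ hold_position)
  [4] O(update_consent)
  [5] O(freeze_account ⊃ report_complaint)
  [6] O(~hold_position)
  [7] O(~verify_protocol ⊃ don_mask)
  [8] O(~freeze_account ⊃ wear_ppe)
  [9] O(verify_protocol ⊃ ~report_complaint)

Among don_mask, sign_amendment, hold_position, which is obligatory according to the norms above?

don_mask

Premise 6 states O(~hold_position) outright.
Premise 3 is O(wear_ppe ⊃ hold_position); contrapositively O(~hold_position ⊃ ~wear_ppe). Since O(~hold_position) holds, K gives O(~wear_ppe).
The contrapositive of premise 8 (O(~freeze_account ⊃ wear_ppe)) is O(~wear_ppe ⊃ freeze_account), and O(~wear_ppe) is already established, so O(freeze_account).
Applying K to premise 5 (O(freeze_account ⊃ report_complaint)) and O(freeze_account) yields O(report_complaint).
Premise 9, O(verify_protocol ⊃ ~report_complaint), contraposes to O(report_complaint ⊃ ~verify_protocol); with O(report_complaint) we get O(~verify_protocol).
From O(~verify_protocol) and premise 7, O(~verify_protocol ⊃ don_mask), we obtain O(don_mask).
So O(don_mask) holds — don_mask is obligatory. None of the other listed options is made obligatory by any chain of premises.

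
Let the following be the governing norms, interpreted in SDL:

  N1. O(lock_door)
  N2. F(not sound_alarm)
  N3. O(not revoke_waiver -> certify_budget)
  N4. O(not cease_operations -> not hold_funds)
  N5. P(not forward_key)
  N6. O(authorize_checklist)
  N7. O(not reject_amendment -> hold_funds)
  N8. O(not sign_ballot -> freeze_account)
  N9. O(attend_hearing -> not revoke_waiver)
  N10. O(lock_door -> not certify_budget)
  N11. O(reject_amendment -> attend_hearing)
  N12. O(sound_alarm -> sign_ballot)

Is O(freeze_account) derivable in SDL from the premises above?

No

Premise 8 is O(not sign_ballot -> freeze_account), but O(not sign_ballot) is not derivable from the premises, so it does not yield O(freeze_account).
No other premise forces O(freeze_account). An ideal world satisfying every premise can still have freeze_account false, so O(freeze_account) is not derivable.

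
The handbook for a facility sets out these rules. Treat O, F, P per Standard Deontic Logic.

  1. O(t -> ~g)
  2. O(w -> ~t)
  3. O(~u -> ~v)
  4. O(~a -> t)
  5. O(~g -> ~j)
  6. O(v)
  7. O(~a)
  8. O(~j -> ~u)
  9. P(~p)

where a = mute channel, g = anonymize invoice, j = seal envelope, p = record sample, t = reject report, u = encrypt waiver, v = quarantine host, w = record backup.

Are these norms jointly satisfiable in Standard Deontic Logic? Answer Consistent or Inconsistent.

Premise 6 states O(v) outright.
Premise 3, O(~u -> ~v), contraposes to O(v -> u); with O(v) we get O(u).
Premise 8 is O(~j -> ~u); contrapositively O(u -> j). Since O(u) holds, K gives O(j).
Premise 5, O(~g -> ~j), contraposes to O(j -> g); with O(j) we get O(g).
Premise 1, O(t -> ~g), contraposes to O(g -> ~t); with O(g) we get O(~t).
Premise 4 is O(~a -> t); contrapositively O(~t -> a). Since O(~t) holds, K gives O(a).
However, premise 7 gives O(~a).
We now have both O(a) and O(~a) — a is simultaneously obligatory and forbidden, violating the D-axiom.

Inconsistent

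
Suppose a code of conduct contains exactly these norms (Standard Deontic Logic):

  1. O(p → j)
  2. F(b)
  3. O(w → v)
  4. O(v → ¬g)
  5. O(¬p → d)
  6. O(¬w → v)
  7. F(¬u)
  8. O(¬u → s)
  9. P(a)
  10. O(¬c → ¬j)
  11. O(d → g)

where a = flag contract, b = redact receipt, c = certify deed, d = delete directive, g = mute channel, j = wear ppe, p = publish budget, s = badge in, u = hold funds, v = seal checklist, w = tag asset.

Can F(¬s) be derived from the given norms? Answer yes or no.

Premise 8 is O(¬u → s), but O(¬u) is not derivable from the premises, so it does not yield O(s).
No other premise forces O(s). An ideal world satisfying every premise can still have ¬s true, so F(¬s) is not derivable.

No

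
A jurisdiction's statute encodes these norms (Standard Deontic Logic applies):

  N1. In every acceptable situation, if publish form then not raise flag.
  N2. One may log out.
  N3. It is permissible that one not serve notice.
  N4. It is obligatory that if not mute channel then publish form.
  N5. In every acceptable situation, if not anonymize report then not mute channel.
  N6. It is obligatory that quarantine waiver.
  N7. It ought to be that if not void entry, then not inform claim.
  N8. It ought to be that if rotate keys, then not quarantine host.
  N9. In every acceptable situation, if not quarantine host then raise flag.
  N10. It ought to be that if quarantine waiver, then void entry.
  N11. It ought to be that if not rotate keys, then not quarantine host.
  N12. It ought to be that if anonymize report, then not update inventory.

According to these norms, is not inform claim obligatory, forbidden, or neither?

Premise 7 is O(¬void_entry → ¬inform_claim), but O(¬void_entry) is not derivable from the premises, so it does not yield O(¬inform_claim).
No premise or chain of K-axiom applications forces O(¬inform_claim), and none forces O(inform_claim). So ¬inform_claim is neither obligatory nor forbidden under these norms.

Neither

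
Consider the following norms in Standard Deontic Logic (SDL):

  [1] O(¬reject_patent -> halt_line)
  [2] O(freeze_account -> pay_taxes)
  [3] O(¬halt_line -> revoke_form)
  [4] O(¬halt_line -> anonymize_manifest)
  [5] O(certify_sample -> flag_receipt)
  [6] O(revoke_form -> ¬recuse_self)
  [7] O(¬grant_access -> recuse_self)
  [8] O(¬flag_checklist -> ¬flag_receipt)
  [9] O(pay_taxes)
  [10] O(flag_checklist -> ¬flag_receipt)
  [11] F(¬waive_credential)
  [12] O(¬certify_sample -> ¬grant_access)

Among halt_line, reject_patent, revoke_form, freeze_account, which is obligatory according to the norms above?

Premises 8 and 10 cover both cases: O(¬flag_checklist -> ¬flag_receipt) and O(flag_checklist -> ¬flag_receipt). Since ¬flag_checklist ∨ flag_checklist is a tautology, O(¬flag_receipt) follows.
Premise 5, O(certify_sample -> flag_receipt), contraposes to O(¬flag_receipt -> ¬certify_sample); with O(¬flag_receipt) we get O(¬certify_sample).
With premise 12, O(¬certify_sample -> ¬grant_access), the K-axiom yields O(¬grant_access).
Applying K to premise 7 (O(¬grant_access -> recuse_self)) and O(¬grant_access) yields O(recuse_self).
Premise 6, O(revoke_form -> ¬recuse_self), contraposes to O(recuse_self -> ¬revoke_form); with O(recuse_self) we get O(¬revoke_form).
Premise 3, O(¬halt_line -> revoke_form), contraposes to O(¬revoke_form -> halt_line); with O(¬revoke_form) we get O(halt_line).
So O(halt_line) holds — halt_line is obligatory. None of the other listed options is made obligatory by any chain of premises.

halt_line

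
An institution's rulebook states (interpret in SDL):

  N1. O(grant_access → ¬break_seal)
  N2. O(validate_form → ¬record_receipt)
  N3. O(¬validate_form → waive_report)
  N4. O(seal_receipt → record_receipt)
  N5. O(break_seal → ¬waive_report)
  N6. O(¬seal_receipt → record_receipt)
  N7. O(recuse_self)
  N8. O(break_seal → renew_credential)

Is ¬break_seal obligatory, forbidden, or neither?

Obligatory

By case analysis on ¬seal_receipt: premise 6 gives O(¬seal_receipt → record_receipt) and premise 4 gives O(seal_receipt → record_receipt), so O(record_receipt) either way.
Premise 2, O(validate_form → ¬record_receipt), contraposes to O(record_receipt → ¬validate_form); with O(record_receipt) we get O(¬validate_form).
Applying K to premise 3 (O(¬validate_form → waive_report)) and O(¬validate_form) yields O(waive_report).
Premise 5 is O(break_seal → ¬waive_report); contrapositively O(waive_report → ¬break_seal). Since O(waive_report) holds, K gives O(¬break_seal).
Premises 1, 7, 8 do not contribute to this derivation.
Hence ¬break_seal is obligatory.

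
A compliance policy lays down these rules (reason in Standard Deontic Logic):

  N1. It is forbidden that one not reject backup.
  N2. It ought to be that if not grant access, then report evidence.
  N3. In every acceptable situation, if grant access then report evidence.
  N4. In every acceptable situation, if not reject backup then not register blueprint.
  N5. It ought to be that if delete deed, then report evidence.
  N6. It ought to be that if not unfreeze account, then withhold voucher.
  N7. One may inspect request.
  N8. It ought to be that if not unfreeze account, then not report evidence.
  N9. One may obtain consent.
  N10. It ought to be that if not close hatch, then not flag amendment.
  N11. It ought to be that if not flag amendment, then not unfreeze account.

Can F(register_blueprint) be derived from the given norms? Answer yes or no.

Premise 4 is O(¬reject_backup → ¬register_blueprint), but O(¬reject_backup) is not derivable from the premises, so it does not yield O(¬register_blueprint).
No other premise forces O(¬register_blueprint). An ideal world satisfying every premise can still have register_blueprint true, so F(register_blueprint) is not derivable.

No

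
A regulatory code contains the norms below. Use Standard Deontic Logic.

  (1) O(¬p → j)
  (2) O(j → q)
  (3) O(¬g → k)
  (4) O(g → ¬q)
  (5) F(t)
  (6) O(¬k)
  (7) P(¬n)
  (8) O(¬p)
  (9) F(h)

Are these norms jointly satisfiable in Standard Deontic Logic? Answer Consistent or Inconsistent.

Inconsistent

Premise 8 states O(¬p) outright.
From O(¬p) and premise 1, O(¬p → j), we obtain O(j).
Premise 2 is O(j → q); since O(j), deontic closure gives O(q).
The contrapositive of premise 4 (O(g → ¬q)) is O(q → ¬g), and O(q) is already established, so O(¬g).
Premise 3 is O(¬g → k); since O(¬g), deontic closure gives O(k).
Yet premise 6 states O(¬k).
We now have both O(k) and O(¬k) — k is simultaneously obligatory and forbidden, violating the D-axiom.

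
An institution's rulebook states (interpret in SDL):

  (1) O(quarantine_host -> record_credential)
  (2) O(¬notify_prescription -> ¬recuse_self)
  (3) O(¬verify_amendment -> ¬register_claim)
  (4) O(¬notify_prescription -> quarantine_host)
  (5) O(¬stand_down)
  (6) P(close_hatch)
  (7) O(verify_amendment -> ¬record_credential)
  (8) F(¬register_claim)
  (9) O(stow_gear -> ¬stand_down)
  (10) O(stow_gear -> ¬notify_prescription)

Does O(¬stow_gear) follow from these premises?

Yes

F(¬register_claim) at premise 8 means O(register_claim).
The contrapositive of premise 3 (O(¬verify_amendment -> ¬register_claim)) is O(register_claim -> verify_amendment), and O(register_claim) is already established, so O(verify_amendment).
From O(verify_amendment) and premise 7, O(verify_amendment -> ¬record_credential), we obtain O(¬record_credential).
Premise 1 is O(quarantine_host -> record_credential); contrapositively O(¬record_credential -> ¬quarantine_host). Since O(¬record_credential) holds, K gives O(¬quarantine_host).
Premise 4, O(¬notify_prescription -> quarantine_host), contraposes to O(¬quarantine_host -> notify_prescription); with O(¬quarantine_host) we get O(notify_prescription).
Premise 10 is O(stow_gear -> ¬notify_prescription); contrapositively O(notify_prescription -> ¬stow_gear). Since O(notify_prescription) holds, K gives O(¬stow_gear).
Premises 2, 5, 6, 9 do not contribute to this derivation.
So O(¬stow_gear) follows.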